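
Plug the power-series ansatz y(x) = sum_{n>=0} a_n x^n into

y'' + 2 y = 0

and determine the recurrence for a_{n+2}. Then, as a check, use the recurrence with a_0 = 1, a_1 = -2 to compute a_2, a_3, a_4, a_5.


Substitute y = sum_n a_n x^n into y'' + (const) y = 0.
y''(x) = sum_{n>=0} (n+2)(n+1) a_{n+2} x^n.
The ODE becomes sum_n [(n+2)(n+1) a_{n+2} + 2 a_n] x^n = 0.
Setting each coefficient to zero gives the recurrence:
  (n+2)(n+1) a_{n+2} + 2 a_n = 0,
  a_{n+2} = -2 / ((n+1)(n+2)) a_n.

Check with a_0 = 1, a_1 = -2 (apply the recurrence for n = 0, 1, 2, 3): a_0 = 1, a_1 = -2, a_2 = -1, a_3 = 2/3, a_4 = 1/6, a_5 = -1/15.

a_{n+2} = -2/((n+1)(n+2)) * a_n; check: a_0 = 1, a_1 = -2, a_2 = -1, a_3 = 2/3, a_4 = 1/6, a_5 = -1/15


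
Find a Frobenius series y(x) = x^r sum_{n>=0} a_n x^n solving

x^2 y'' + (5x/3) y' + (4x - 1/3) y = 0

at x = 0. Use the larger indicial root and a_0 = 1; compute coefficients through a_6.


Write in Frobenius form y'' + (p(x)/x) y' + (q(x)/x^2) y = 0:
  p(x) = 5/3,  q(x) = 4x - 1/3.
Indicial equation: r(r-1) + (5/3) r + (-1/3) = 0 -> roots r_1 = 1/3, r_2 = -1.
Take r = r_1 = 1/3. Let y(x) = x^r sum_{n>=0} a_n x^n with a_0 = 1.
Substitute y = x^r sum a_n x^n and match x^{r+n}. The recurrence is
  D(n) a_n + 4 a_{n-1} = 0,  where D(n) = (r+n)(r+n-1) + (5/3)(r+n) + (-1/3).
  a_n = -4 / D(n) * a_{n-1}.
Since the indicial polynomial factors as (r - r_1)(r - r_2), D(n) = (r_1 + n - r_1)(r_1 + n - r_2) = n(n + 4/3).
Evaluating step by step (a_0 = 1):
  n = 1: D(1) = 1(1 + 4/3) = 7/3; numerator = -4(1) = -4; a_1 = (-4)/(7/3) = -12/7
  n = 2: D(2) = 2(2 + 4/3) = 20/3; numerator = -4(-12/7) = 48/7; a_2 = (48/7)/(20/3) = 36/35
  n = 3: D(3) = 3(3 + 4/3) = 13; numerator = -4(36/35) = -144/35; a_3 = (-144/35)/(13) = -144/455
  n = 4: D(4) = 4(4 + 4/3) = 64/3; numerator = -4(-144/455) = 576/455; a_4 = (576/455)/(64/3) = 27/455
  n = 5: D(5) = 5(5 + 4/3) = 95/3; numerator = -4(27/455) = -108/455; a_5 = (-108/455)/(95/3) = -324/43225
  n = 6: D(6) = 6(6 + 4/3) = 44; numerator = -4(-324/43225) = 1296/43225; a_6 = (1296/43225)/(44) = 324/475475

r = 1/3; a_0 = 1; a_1 = -12/7; a_2 = 36/35; a_3 = -144/455; a_4 = 27/455; a_5 = -324/43225; a_6 = 324/475475


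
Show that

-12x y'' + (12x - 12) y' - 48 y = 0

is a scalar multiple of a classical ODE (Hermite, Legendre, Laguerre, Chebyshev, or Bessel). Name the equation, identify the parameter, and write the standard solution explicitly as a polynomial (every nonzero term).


All three coefficients share the factor -12; dividing through by -12 gives  x y'' + (1 - x) y' + 4 y = 0.
This matches the Laguerre equation x y'' + (1 - x) y' + n y = 0 with n = 4; the polynomial solution is L_4(x).
With y = sum_k a_k x^k, matching x^k gives (k+1)k a_{k+1} + (k+1) a_{k+1} - k a_k + n a_k = 0, i.e. (k+1)^2 a_{k+1} = (k - n) a_k = (k - 4) a_k. The right side vanishes at k = 4, so the series terminates at degree 4.
Standard normalization L_n(0) = 1 gives a_0 = 1. Work upward with a_{k+1} = (k - 4) a_k / (k+1)^2:
  a_1 = (0 - 4)(1) / 1^2 = -4/1 = -4
  a_2 = (1 - 4)(-4) / 2^2 = 12/4 = 3
  a_3 = (2 - 4)(3) / 3^2 = -6/9 = -2/3
  a_4 = (3 - 4)(-2/3) / 4^2 = (2/3)/16 = 1/24
Hence L_4(x) = x^4/24 - 2 x^3/3 + 3 x^2 - 4 x + 1.

L_4(x); series = x^4/24 - 2 x^3/3 + 3 x^2 - 4 x + 1


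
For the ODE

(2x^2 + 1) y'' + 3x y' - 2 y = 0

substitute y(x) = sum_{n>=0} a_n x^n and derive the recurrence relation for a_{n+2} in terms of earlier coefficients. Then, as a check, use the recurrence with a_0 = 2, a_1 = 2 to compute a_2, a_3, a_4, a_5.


Substitute y = sum_n a_n x^n.
(1 + 2 x^2) y'' contributes (n+2)(n+1) a_{n+2} + 2 n(n-1) a_n at x^n.
3 x y'(x) contributes 3 n a_n at x^n.
-2 y(x) contributes -2 a_n at x^n.
Matching x^n: (n+2)(n+1) a_{n+2} + (2 n(n-1) + 3 n - 2) a_n = 0.
Thus a_{n+2} = (-2 n(n-1) - 3 n + 2) / ((n+1)(n+2)) * a_n.

Check with a_0 = 2, a_1 = 2 (apply the recurrence for n = 0, 1, 2, 3): a_0 = 2, a_1 = 2, a_2 = 2, a_3 = -1/3, a_4 = -4/3, a_5 = 19/60.

a_(n+2) = (-2 n(n-1) - 3 n + 2) / ((n+1)(n+2)) * a_n; check: a_0 = 2, a_1 = 2, a_2 = 2, a_3 = -1/3, a_4 = -4/3, a_5 = 19/60


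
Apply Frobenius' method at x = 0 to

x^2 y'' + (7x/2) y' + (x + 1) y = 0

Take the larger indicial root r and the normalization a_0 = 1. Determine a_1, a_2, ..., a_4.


Write in Frobenius form y'' + (p(x)/x) y' + (q(x)/x^2) y = 0:
  p(x) = 7/2,  q(x) = x + 1.
Indicial equation: r(r-1) + (7/2) r + (1) = 0 -> roots r_1 = -1/2, r_2 = -2.
Take r = r_1 = -1/2. Let y(x) = x^r sum_{n>=0} a_n x^n with a_0 = 1.
Substitute y = x^r sum a_n x^n and match x^{r+n}. The recurrence is
  D(n) a_n + 1 a_{n-1} = 0,  where D(n) = (r+n)(r+n-1) + (7/2)(r+n) + (1).
  a_n = -1 / D(n) * a_{n-1}.
Since the indicial polynomial factors as (r - r_1)(r - r_2), D(n) = (r_1 + n - r_1)(r_1 + n - r_2) = n(n + 3/2).
Evaluating step by step (a_0 = 1):
  n = 1: D(1) = 1(1 + 3/2) = 5/2; numerator = -1(1) = -1; a_1 = (-1)/(5/2) = -2/5
  n = 2: D(2) = 2(2 + 3/2) = 7; numerator = -1(-2/5) = 2/5; a_2 = (2/5)/(7) = 2/35
  n = 3: D(3) = 3(3 + 3/2) = 27/2; numerator = -1(2/35) = -2/35; a_3 = (-2/35)/(27/2) = -4/945
  n = 4: D(4) = 4(4 + 3/2) = 22; numerator = -1(-4/945) = 4/945; a_4 = (4/945)/(22) = 2/10395

r = -1/2; a_0 = 1; a_1 = -2/5; a_2 = 2/35; a_3 = -4/945; a_4 = 2/10395


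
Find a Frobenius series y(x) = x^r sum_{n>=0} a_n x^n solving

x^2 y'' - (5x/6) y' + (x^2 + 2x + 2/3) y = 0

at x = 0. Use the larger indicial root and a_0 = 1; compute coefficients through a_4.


Write in Frobenius form y'' + (p(x)/x) y' + (q(x)/x^2) y = 0:
  p(x) = -5/6,  q(x) = x^2 + 2x + 2/3.
Indicial equation: r(r-1) + (-5/6) r + (2/3) = 0 -> roots r_1 = 4/3, r_2 = 1/2.
Take r = r_1 = 4/3. Let y(x) = x^r sum_{n>=0} a_n x^n with a_0 = 1.
Substitute y = x^r sum a_n x^n and match x^{r+n}. The recurrence is
  D(n) a_n + 2 a_{n-1} + 1 a_{n-2} = 0,  where D(n) = (r+n)(r+n-1) + (-5/6)(r+n) + (2/3).
  a_n = [-2 a_{n-1} - 1 a_{n-2}] / D(n).
Since the indicial polynomial factors as (r - r_1)(r - r_2), D(n) = (r_1 + n - r_1)(r_1 + n - r_2) = n(n + 5/6).
Evaluating step by step (a_0 = 1):
  n = 1: D(1) = 1(1 + 5/6) = 11/6; numerator = -2(1) = -2; a_1 = (-2)/(11/6) = -12/11
  n = 2: D(2) = 2(2 + 5/6) = 17/3; numerator = -2(-12/11) - 1(1) = 13/11; a_2 = (13/11)/(17/3) = 39/187
  n = 3: D(3) = 3(3 + 5/6) = 23/2; numerator = -2(39/187) - 1(-12/11) = 126/187; a_3 = (126/187)/(23/2) = 252/4301
  n = 4: D(4) = 4(4 + 5/6) = 58/3; numerator = -2(252/4301) - 1(39/187) = -1401/4301; a_4 = (-1401/4301)/(58/3) = -4203/249458

r = 4/3; a_0 = 1; a_1 = -12/11; a_2 = 39/187; a_3 = 252/4301; a_4 = -4203/249458


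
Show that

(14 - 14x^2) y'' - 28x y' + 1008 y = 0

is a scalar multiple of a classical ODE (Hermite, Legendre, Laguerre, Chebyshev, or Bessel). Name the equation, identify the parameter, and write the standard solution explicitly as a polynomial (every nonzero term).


All three coefficients share the factor 14; dividing through by 14 gives  (1 - x^2) y'' - 2x y' + 72 y = 0.
This matches the Legendre equation (1 - x^2) y'' - 2x y' + n(n+1) y = 0 (note the -2x y' term) with n(n+1) = 72, so n = 8; the polynomial solution is P_8(x).
With y = sum_k a_k x^k, matching x^k gives (k+2)(k+1) a_{k+2} = [k(k+1) - n(n+1)] a_k = (k - 8)(k + 9) a_k. The right side vanishes at k = 8, so the series with the parity of 8 terminates at degree 8.
Standard normalization (P_n(1) = 1): leading coefficient (2n)!/(2^n (n!)^2) = 20922789888000/(256*1625702400) = 6435/128, so a_8 = 6435/128. Work downward with a_k = (k+1)(k+2) a_{k+2} / ((k - 8)(k + 9)):
  a_6 = (7)(8)(6435/128) / ((6 - 8)(6 + 9)) = (45045/16)/(-30) = -3003/32
  a_4 = (5)(6)(-3003/32) / ((4 - 8)(4 + 9)) = (-45045/16)/(-52) = 3465/64
  a_2 = (3)(4)(3465/64) / ((2 - 8)(2 + 9)) = (10395/16)/(-66) = -315/32
  a_0 = (1)(2)(-315/32) / ((0 - 8)(0 + 9)) = (-315/16)/(-72) = 35/128
Hence P_8(x) = 6435 x^8/128 - 3003 x^6/32 + 3465 x^4/64 - 315 x^2/32 + 35/128.

P_8(x); series = 6435 x^8/128 - 3003 x^6/32 + 3465 x^4/64 - 315 x^2/32 + 35/128


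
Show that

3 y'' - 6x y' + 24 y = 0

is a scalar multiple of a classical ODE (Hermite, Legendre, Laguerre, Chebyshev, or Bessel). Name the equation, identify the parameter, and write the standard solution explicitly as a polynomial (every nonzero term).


All three coefficients share the factor 3; dividing through by 3 gives  y'' - 2x y' + 8 y = 0.
This matches the Hermite equation y'' - 2x y' + 2n y = 0 with 2n = 8, so n = 4; the polynomial solution is H_4(x).
With y = sum_k a_k x^k, matching x^k gives (k+2)(k+1) a_{k+2} = 2(k - n) a_k = 2(k - 4) a_k. The right side vanishes at k = 4, so the series with the parity of 4 terminates at degree 4.
Standard normalization: leading coefficient of H_n is 2^n, so a_4 = 2^4 = 16. Work downward with a_k = (k+1)(k+2) a_{k+2} / (2(k - n)):
  a_2 = (3)(4)(16) / (2(2 - 4)) = 192/(-4) = -48
  a_0 = (1)(2)(-48) / (2(0 - 4)) = -96/(-8) = 12
Hence H_4(x) = 16 x^4 - 48 x^2 + 12.

H_4(x); series = 16 x^4 - 48 x^2 + 12


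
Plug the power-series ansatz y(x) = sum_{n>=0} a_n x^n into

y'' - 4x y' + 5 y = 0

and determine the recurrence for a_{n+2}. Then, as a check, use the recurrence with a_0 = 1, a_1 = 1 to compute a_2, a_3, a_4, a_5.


Substitute y = sum_n a_n x^n.
y''(x) has coefficient (n+2)(n+1) a_{n+2} at x^n;
-4 x y'(x) has coefficient -4 n a_n at x^n (shift);
5 y(x) has coefficient 5 a_n at x^n.
Matching x^n: (n+2)(n+1) a_{n+2} + (-4n + 5) a_n = 0.
Thus a_{n+2} = (4n - 5) / ((n+1)(n+2)) * a_n.

Check with a_0 = 1, a_1 = 1 (apply the recurrence for n = 0, 1, 2, 3): a_0 = 1, a_1 = 1, a_2 = -5/2, a_3 = -1/6, a_4 = -5/8, a_5 = -7/120.

a_(n+2) = (4n - 5) / ((n+1)(n+2)) * a_n; check: a_0 = 1, a_1 = 1, a_2 = -5/2, a_3 = -1/6, a_4 = -5/8, a_5 = -7/120


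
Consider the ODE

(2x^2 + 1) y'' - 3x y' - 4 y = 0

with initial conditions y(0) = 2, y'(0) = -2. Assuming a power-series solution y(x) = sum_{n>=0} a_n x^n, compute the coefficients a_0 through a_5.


Ansatz: y(x) = sum_{n>=0} a_n x^n, so y'(x) = sum_{n>=1} n a_n x^(n-1) and y''(x) = sum_{n>=2} n(n-1) a_n x^(n-2).
Substitute into P(x) y'' + Q(x) y' + R(x) y = 0 with P(x) = 2x^2 + 1, Q(x) = -3x, R(x) = -4, and match powers of x.
Initial conditions: a_0 = 2, a_1 = -2.
Setting the coefficient of each power of x to zero and solving order by order (substituting the coefficients already found):
  x^0: 2 a_2 - 4 a_0 = 0  ->  2 a_2 = 4 a_0 = 8  ->  a_2 = 4
  x^1: 6 a_3 - 7 a_1 = 0  ->  6 a_3 = 7 a_1 = -14  ->  a_3 = -7/3
  x^2: 12 a_4 - 6 a_2 = 0  ->  12 a_4 = 6 a_2 = 24  ->  a_4 = 2
  x^3: 20 a_5 - a_3 = 0  ->  20 a_5 = a_3 = -7/3  ->  a_5 = -7/60
Truncated series: y(x) = 2 - 2 x + 4 x^2 - (7/3) x^3 + 2 x^4 - (7/60) x^5 + O(x^6).

a_0 = 2; a_1 = -2; a_2 = 4; a_3 = -7/3; a_4 = 2; a_5 = -7/60


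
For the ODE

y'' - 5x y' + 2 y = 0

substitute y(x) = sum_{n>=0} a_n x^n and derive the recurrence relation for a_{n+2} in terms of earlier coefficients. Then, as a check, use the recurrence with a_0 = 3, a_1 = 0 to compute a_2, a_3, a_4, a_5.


Substitute y = sum_n a_n x^n.
y''(x) has coefficient (n+2)(n+1) a_{n+2} at x^n;
-5 x y'(x) has coefficient -5 n a_n at x^n (shift);
2 y(x) has coefficient 2 a_n at x^n.
Matching x^n: (n+2)(n+1) a_{n+2} + (-5n + 2) a_n = 0.
Thus a_{n+2} = (5n - 2) / ((n+1)(n+2)) * a_n.

Check with a_0 = 3, a_1 = 0 (apply the recurrence for n = 0, 1, 2, 3): a_0 = 3, a_1 = 0, a_2 = -3, a_3 = 0, a_4 = -2, a_5 = 0.

a_(n+2) = (5n - 2) / ((n+1)(n+2)) * a_n; check: a_0 = 3, a_1 = 0, a_2 = -3, a_3 = 0, a_4 = -2, a_5 = 0


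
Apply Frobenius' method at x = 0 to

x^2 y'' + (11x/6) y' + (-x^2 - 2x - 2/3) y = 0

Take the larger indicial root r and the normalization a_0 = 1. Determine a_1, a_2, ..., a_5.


Write in Frobenius form y'' + (p(x)/x) y' + (q(x)/x^2) y = 0:
  p(x) = 11/6,  q(x) = -x^2 - 2x - 2/3.
Indicial equation: r(r-1) + (11/6) r + (-2/3) = 0 -> roots r_1 = 1/2, r_2 = -4/3.
Take r = r_1 = 1/2. Let y(x) = x^r sum_{n>=0} a_n x^n with a_0 = 1.
Substitute y = x^r sum a_n x^n and match x^{r+n}. The recurrence is
  D(n) a_n - 2 a_{n-1} - 1 a_{n-2} = 0,  where D(n) = (r+n)(r+n-1) + (11/6)(r+n) + (-2/3).
  a_n = [2 a_{n-1} + 1 a_{n-2}] / D(n).
Since the indicial polynomial factors as (r - r_1)(r - r_2), D(n) = (r_1 + n - r_1)(r_1 + n - r_2) = n(n + 11/6).
Evaluating step by step (a_0 = 1):
  n = 1: D(1) = 1(1 + 11/6) = 17/6; numerator = 2(1) = 2; a_1 = (2)/(17/6) = 12/17
  n = 2: D(2) = 2(2 + 11/6) = 23/3; numerator = 2(12/17) + 1(1) = 41/17; a_2 = (41/17)/(23/3) = 123/391
  n = 3: D(3) = 3(3 + 11/6) = 29/2; numerator = 2(123/391) + 1(12/17) = 522/391; a_3 = (522/391)/(29/2) = 36/391
  n = 4: D(4) = 4(4 + 11/6) = 70/3; numerator = 2(36/391) + 1(123/391) = 195/391; a_4 = (195/391)/(70/3) = 117/5474
  n = 5: D(5) = 5(5 + 11/6) = 205/6; numerator = 2(117/5474) + 1(36/391) = 369/2737; a_5 = (369/2737)/(205/6) = 54/13685

r = 1/2; a_0 = 1; a_1 = 12/17; a_2 = 123/391; a_3 = 36/391; a_4 = 117/5474; a_5 = 54/13685


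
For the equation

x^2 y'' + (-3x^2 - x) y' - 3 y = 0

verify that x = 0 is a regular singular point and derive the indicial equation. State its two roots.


Divide by x^2 to reach normal form y'' + P_1(x) y' + P_2(x) y = 0 with P_1(x) = -3 - 1/x and P_2(x) = -3/x^2.
x = 0 is a singular point because the y'-coefficient -3 - 1/x has a pole at x = 0 and the y-coefficient -3/x^2 has a pole at x = 0.
It is a regular singular point because x P_1(x) = p(x) = -3x - 1 and x^2 P_2(x) = q(x) = -3 are polynomials, hence analytic at x = 0.
p(0) = -1,  q(0) = -3.
Indicial equation: r(r-1) + p(0) r + q(0) = 0, i.e. r^2 + (p(0) - 1) r + q(0) = 0, i.e. r^2 - 2 r - 3 = 0.
Discriminant: (-2)^2 - 4(-3) = 16, so r = (2 ± 4)/2.
Solving: r_1 = 3, r_2 = -1.

indicial: r^2 - 2 r - 3 = 0; roots r_1 = 3, r_2 = -1


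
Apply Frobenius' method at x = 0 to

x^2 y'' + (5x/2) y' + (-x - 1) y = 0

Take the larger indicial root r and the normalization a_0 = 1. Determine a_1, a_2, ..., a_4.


Write in Frobenius form y'' + (p(x)/x) y' + (q(x)/x^2) y = 0:
  p(x) = 5/2,  q(x) = -x - 1.
Indicial equation: r(r-1) + (5/2) r + (-1) = 0 -> roots r_1 = 1/2, r_2 = -2.
Take r = r_1 = 1/2. Let y(x) = x^r sum_{n>=0} a_n x^n with a_0 = 1.
Substitute y = x^r sum a_n x^n and match x^{r+n}. The recurrence is
  D(n) a_n - 1 a_{n-1} = 0,  where D(n) = (r+n)(r+n-1) + (5/2)(r+n) + (-1).
  a_n = 1 / D(n) * a_{n-1}.
Since the indicial polynomial factors as (r - r_1)(r - r_2), D(n) = (r_1 + n - r_1)(r_1 + n - r_2) = n(n + 5/2).
Evaluating step by step (a_0 = 1):
  n = 1: D(1) = 1(1 + 5/2) = 7/2; numerator = 1(1) = 1; a_1 = (1)/(7/2) = 2/7
  n = 2: D(2) = 2(2 + 5/2) = 9; numerator = 1(2/7) = 2/7; a_2 = (2/7)/(9) = 2/63
  n = 3: D(3) = 3(3 + 5/2) = 33/2; numerator = 1(2/63) = 2/63; a_3 = (2/63)/(33/2) = 4/2079
  n = 4: D(4) = 4(4 + 5/2) = 26; numerator = 1(4/2079) = 4/2079; a_4 = (4/2079)/(26) = 2/27027

r = 1/2; a_0 = 1; a_1 = 2/7; a_2 = 2/63; a_3 = 4/2079; a_4 = 2/27027


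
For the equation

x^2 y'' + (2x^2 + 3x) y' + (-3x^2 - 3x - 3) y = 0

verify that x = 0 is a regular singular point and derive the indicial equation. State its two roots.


Divide by x^2 to reach normal form y'' + P_1(x) y' + P_2(x) y = 0 with P_1(x) = 2 + 3/x and P_2(x) = -3 - 3/x - 3/x^2.
x = 0 is a singular point because the y'-coefficient 2 + 3/x has a pole at x = 0 and the y-coefficient -3 - 3/x - 3/x^2 has a pole at x = 0.
It is a regular singular point because x P_1(x) = p(x) = 2x + 3 and x^2 P_2(x) = q(x) = -3x^2 - 3x - 3 are polynomials, hence analytic at x = 0.
p(0) = 3,  q(0) = -3.
Indicial equation: r(r-1) + p(0) r + q(0) = 0, i.e. r^2 + (p(0) - 1) r + q(0) = 0, i.e. r^2 + 2 r - 3 = 0.
Discriminant: (2)^2 - 4(-3) = 16, so r = (-2 ± 4)/2.
Solving: r_1 = 1, r_2 = -3.

indicial: r^2 + 2 r - 3 = 0; roots r_1 = 1, r_2 = -3


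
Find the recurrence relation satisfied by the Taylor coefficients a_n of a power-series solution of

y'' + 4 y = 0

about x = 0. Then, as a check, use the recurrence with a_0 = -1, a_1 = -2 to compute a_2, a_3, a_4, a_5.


Substitute y = sum_n a_n x^n into y'' + (const) y = 0.
y''(x) = sum_{n>=0} (n+2)(n+1) a_{n+2} x^n.
The ODE becomes sum_n [(n+2)(n+1) a_{n+2} + 4 a_n] x^n = 0.
Setting each coefficient to zero gives the recurrence:
  (n+2)(n+1) a_{n+2} + 4 a_n = 0,
  a_{n+2} = -4 / ((n+1)(n+2)) a_n.

Check with a_0 = -1, a_1 = -2 (apply the recurrence for n = 0, 1, 2, 3): a_0 = -1, a_1 = -2, a_2 = 2, a_3 = 4/3, a_4 = -2/3, a_5 = -4/15.

a_{n+2} = -4/((n+1)(n+2)) * a_n; check: a_0 = -1, a_1 = -2, a_2 = 2, a_3 = 4/3, a_4 = -2/3, a_5 = -4/15


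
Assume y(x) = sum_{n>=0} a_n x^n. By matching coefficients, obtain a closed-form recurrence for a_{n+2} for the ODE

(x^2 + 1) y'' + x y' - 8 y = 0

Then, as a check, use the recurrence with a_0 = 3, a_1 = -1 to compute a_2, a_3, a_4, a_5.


Substitute y = sum_n a_n x^n.
(1 + 1 x^2) y'' contributes (n+2)(n+1) a_{n+2} + n(n-1) a_n at x^n.
x y'(x) contributes n a_n at x^n.
-8 y(x) contributes -8 a_n at x^n.
Matching x^n: (n+2)(n+1) a_{n+2} + (n(n-1) + n - 8) a_n = 0.
Thus a_{n+2} = (-n(n-1) - n + 8) / ((n+1)(n+2)) * a_n.

Check with a_0 = 3, a_1 = -1 (apply the recurrence for n = 0, 1, 2, 3): a_0 = 3, a_1 = -1, a_2 = 12, a_3 = -7/6, a_4 = 4, a_5 = 7/120.

a_(n+2) = (-n(n-1) - n + 8) / ((n+1)(n+2)) * a_n; check: a_0 = 3, a_1 = -1, a_2 = 12, a_3 = -7/6, a_4 = 4, a_5 = 7/120


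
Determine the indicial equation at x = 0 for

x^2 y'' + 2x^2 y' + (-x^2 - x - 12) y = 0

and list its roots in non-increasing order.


Divide by x^2 to reach normal form y'' + P_1(x) y' + P_2(x) y = 0 with P_1(x) = 2 and P_2(x) = -1 - 1/x - 12/x^2.
x = 0 is a singular point because the y-coefficient -1 - 1/x - 12/x^2 has a pole at x = 0.
It is a regular singular point because x P_1(x) = p(x) = 2x and x^2 P_2(x) = q(x) = -x^2 - x - 12 are polynomials, hence analytic at x = 0.
p(0) = 0,  q(0) = -12.
Indicial equation: r(r-1) + p(0) r + q(0) = 0, i.e. r^2 + (p(0) - 1) r + q(0) = 0, i.e. r^2 - 1 r - 12 = 0.
Discriminant: (-1)^2 - 4(-12) = 49, so r = (1 ± 7)/2.
Solving: r_1 = 4, r_2 = -3.

indicial: r^2 - 1 r - 12 = 0; roots r_1 = 4, r_2 = -3


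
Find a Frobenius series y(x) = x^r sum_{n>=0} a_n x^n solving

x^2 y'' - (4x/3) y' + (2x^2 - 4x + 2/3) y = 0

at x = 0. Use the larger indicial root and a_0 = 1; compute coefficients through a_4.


Write in Frobenius form y'' + (p(x)/x) y' + (q(x)/x^2) y = 0:
  p(x) = -4/3,  q(x) = 2x^2 - 4x + 2/3.
Indicial equation: r(r-1) + (-4/3) r + (2/3) = 0 -> roots r_1 = 2, r_2 = 1/3.
Take r = r_1 = 2. Let y(x) = x^r sum_{n>=0} a_n x^n with a_0 = 1.
Substitute y = x^r sum a_n x^n and match x^{r+n}. The recurrence is
  D(n) a_n - 4 a_{n-1} + 2 a_{n-2} = 0,  where D(n) = (r+n)(r+n-1) + (-4/3)(r+n) + (2/3).
  a_n = [4 a_{n-1} - 2 a_{n-2}] / D(n).
Since the indicial polynomial factors as (r - r_1)(r - r_2), D(n) = (r_1 + n - r_1)(r_1 + n - r_2) = n(n + 5/3).
Evaluating step by step (a_0 = 1):
  n = 1: D(1) = 1(1 + 5/3) = 8/3; numerator = 4(1) = 4; a_1 = (4)/(8/3) = 3/2
  n = 2: D(2) = 2(2 + 5/3) = 22/3; numerator = 4(3/2) - 2(1) = 4; a_2 = (4)/(22/3) = 6/11
  n = 3: D(3) = 3(3 + 5/3) = 14; numerator = 4(6/11) - 2(3/2) = -9/11; a_3 = (-9/11)/(14) = -9/154
  n = 4: D(4) = 4(4 + 5/3) = 68/3; numerator = 4(-9/154) - 2(6/11) = -102/77; a_4 = (-102/77)/(68/3) = -9/154

r = 2; a_0 = 1; a_1 = 3/2; a_2 = 6/11; a_3 = -9/154; a_4 = -9/154


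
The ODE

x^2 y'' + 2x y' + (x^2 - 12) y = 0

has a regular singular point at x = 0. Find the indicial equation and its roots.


Divide by x^2 to reach normal form y'' + P_1(x) y' + P_2(x) y = 0 with P_1(x) = 2/x and P_2(x) = 1 - 12/x^2.
x = 0 is a singular point because the y'-coefficient 2/x has a pole at x = 0 and the y-coefficient 1 - 12/x^2 has a pole at x = 0.
It is a regular singular point because x P_1(x) = p(x) = 2 and x^2 P_2(x) = q(x) = x^2 - 12 are polynomials, hence analytic at x = 0.
p(0) = 2,  q(0) = -12.
Indicial equation: r(r-1) + p(0) r + q(0) = 0, i.e. r^2 + (p(0) - 1) r + q(0) = 0, i.e. r^2 + 1 r - 12 = 0.
Discriminant: (1)^2 - 4(-12) = 49, so r = (-1 ± 7)/2.
Solving: r_1 = 3, r_2 = -4.

indicial: r^2 + 1 r - 12 = 0; roots r_1 = 3, r_2 = -4


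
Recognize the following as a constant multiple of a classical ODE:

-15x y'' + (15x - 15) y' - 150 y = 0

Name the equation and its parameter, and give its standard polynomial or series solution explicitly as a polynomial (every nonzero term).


All three coefficients share the factor -15; dividing through by -15 gives  x y'' + (1 - x) y' + 10 y = 0.
This matches the Laguerre equation x y'' + (1 - x) y' + n y = 0 with n = 10; the polynomial solution is L_10(x).
With y = sum_k a_k x^k, matching x^k gives (k+1)k a_{k+1} + (k+1) a_{k+1} - k a_k + n a_k = 0, i.e. (k+1)^2 a_{k+1} = (k - n) a_k = (k - 10) a_k. The right side vanishes at k = 10, so the series terminates at degree 10.
Standard normalization L_n(0) = 1 gives a_0 = 1. Work upward with a_{k+1} = (k - 10) a_k / (k+1)^2:
  a_1 = (0 - 10)(1) / 1^2 = -10/1 = -10
  a_2 = (1 - 10)(-10) / 2^2 = 90/4 = 45/2
  a_3 = (2 - 10)(45/2) / 3^2 = -180/9 = -20
  a_4 = (3 - 10)(-20) / 4^2 = 140/16 = 35/4
  a_5 = (4 - 10)(35/4) / 5^2 = (-105/2)/25 = -21/10
  a_6 = (5 - 10)(-21/10) / 6^2 = (21/2)/36 = 7/24
  a_7 = (6 - 10)(7/24) / 7^2 = (-7/6)/49 = -1/42
  a_8 = (7 - 10)(-1/42) / 8^2 = (1/14)/64 = 1/896
  a_9 = (8 - 10)(1/896) / 9^2 = (-1/448)/81 = -1/36288
  a_10 = (9 - 10)(-1/36288) / 10^2 = (1/36288)/100 = 1/3628800
Hence L_10(x) = x^10/3628800 - x^9/36288 + x^8/896 - x^7/42 + 7 x^6/24 - 21 x^5/10 + 35 x^4/4 - 20 x^3 + 45 x^2/2 - 10 x + 1.

L_10(x); series = x^10/3628800 - x^9/36288 + x^8/896 - x^7/42 + 7 x^6/24 - 21 x^5/10 + 35 x^4/4 - 20 x^3 + 45 x^2/2 - 10 x + 1


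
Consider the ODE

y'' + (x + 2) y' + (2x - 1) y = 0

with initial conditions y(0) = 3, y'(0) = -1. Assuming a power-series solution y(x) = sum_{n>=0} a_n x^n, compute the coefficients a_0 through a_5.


Ansatz: y(x) = sum_{n>=0} a_n x^n, so y'(x) = sum_{n>=1} n a_n x^(n-1) and y''(x) = sum_{n>=2} n(n-1) a_n x^(n-2).
Substitute into P(x) y'' + Q(x) y' + R(x) y = 0 with P(x) = 1, Q(x) = x + 2, R(x) = 2x - 1, and match powers of x.
Initial conditions: a_0 = 3, a_1 = -1.
Setting the coefficient of each power of x to zero and solving order by order (substituting the coefficients already found):
  x^0: 2 a_2 + 2 a_1 - a_0 = 0  ->  2 a_2 = -2 a_1 + a_0 = 5  ->  a_2 = 5/2
  x^1: 6 a_3 + 4 a_2 + 2 a_0 = 0  ->  6 a_3 = -4 a_2 - 2 a_0 = -16  ->  a_3 = -8/3
  x^2: 12 a_4 + 6 a_3 + a_2 + 2 a_1 = 0  ->  12 a_4 = -6 a_3 - a_2 - 2 a_1 = 31/2  ->  a_4 = 31/24
  x^3: 20 a_5 + 8 a_4 + 2 a_3 + 2 a_2 = 0  ->  20 a_5 = -8 a_4 - 2 a_3 - 2 a_2 = -10  ->  a_5 = -1/2
Truncated series: y(x) = 3 - x + (5/2) x^2 - (8/3) x^3 + (31/24) x^4 - (1/2) x^5 + O(x^6).

a_0 = 3; a_1 = -1; a_2 = 5/2; a_3 = -8/3; a_4 = 31/24; a_5 = -1/2


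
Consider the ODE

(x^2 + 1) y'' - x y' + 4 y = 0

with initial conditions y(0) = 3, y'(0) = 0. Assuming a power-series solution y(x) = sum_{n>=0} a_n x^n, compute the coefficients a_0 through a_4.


Ansatz: y(x) = sum_{n>=0} a_n x^n, so y'(x) = sum_{n>=1} n a_n x^(n-1) and y''(x) = sum_{n>=2} n(n-1) a_n x^(n-2).
Substitute into P(x) y'' + Q(x) y' + R(x) y = 0 with P(x) = x^2 + 1, Q(x) = -x, R(x) = 4, and match powers of x.
Initial conditions: a_0 = 3, a_1 = 0.
Setting the coefficient of each power of x to zero and solving order by order (substituting the coefficients already found):
  x^0: 2 a_2 + 4 a_0 = 0  ->  2 a_2 = -4 a_0 = -12  ->  a_2 = -6
  x^1: 6 a_3 + 3 a_1 = 0  ->  6 a_3 = -3 a_1 = 0  ->  a_3 = 0
  x^2: 12 a_4 + 4 a_2 = 0  ->  12 a_4 = -4 a_2 = 24  ->  a_4 = 2
Truncated series: y(x) = 3 - 6 x^2 + 2 x^4 + O(x^5).

a_0 = 3; a_1 = 0; a_2 = -6; a_3 = 0; a_4 = 2


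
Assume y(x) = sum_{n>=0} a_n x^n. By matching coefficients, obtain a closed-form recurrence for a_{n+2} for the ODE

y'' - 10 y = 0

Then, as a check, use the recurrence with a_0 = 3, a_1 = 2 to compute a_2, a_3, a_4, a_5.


Substitute y = sum_n a_n x^n into y'' + (const) y = 0.
y''(x) = sum_{n>=0} (n+2)(n+1) a_{n+2} x^n.
The ODE becomes sum_n [(n+2)(n+1) a_{n+2} - 10 a_n] x^n = 0.
Setting each coefficient to zero gives the recurrence:
  (n+2)(n+1) a_{n+2} - 10 a_n = 0,
  a_{n+2} = 10 / ((n+1)(n+2)) a_n.

Check with a_0 = 3, a_1 = 2 (apply the recurrence for n = 0, 1, 2, 3): a_0 = 3, a_1 = 2, a_2 = 15, a_3 = 10/3, a_4 = 25/2, a_5 = 5/3.

a_{n+2} = 10/((n+1)(n+2)) * a_n; check: a_0 = 3, a_1 = 2, a_2 = 15, a_3 = 10/3, a_4 = 25/2, a_5 = 5/3


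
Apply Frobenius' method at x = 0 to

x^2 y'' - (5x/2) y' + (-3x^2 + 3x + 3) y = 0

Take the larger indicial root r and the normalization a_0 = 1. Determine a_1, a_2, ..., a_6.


Write in Frobenius form y'' + (p(x)/x) y' + (q(x)/x^2) y = 0:
  p(x) = -5/2,  q(x) = -3x^2 + 3x + 3.
Indicial equation: r(r-1) + (-5/2) r + (3) = 0 -> roots r_1 = 2, r_2 = 3/2.
Take r = r_1 = 2. Let y(x) = x^r sum_{n>=0} a_n x^n with a_0 = 1.
Substitute y = x^r sum a_n x^n and match x^{r+n}. The recurrence is
  D(n) a_n + 3 a_{n-1} - 3 a_{n-2} = 0,  where D(n) = (r+n)(r+n-1) + (-5/2)(r+n) + (3).
  a_n = [-3 a_{n-1} + 3 a_{n-2}] / D(n).
Since the indicial polynomial factors as (r - r_1)(r - r_2), D(n) = (r_1 + n - r_1)(r_1 + n - r_2) = n(n + 1/2).
Evaluating step by step (a_0 = 1):
  n = 1: D(1) = 1(1 + 1/2) = 3/2; numerator = -3(1) = -3; a_1 = (-3)/(3/2) = -2
  n = 2: D(2) = 2(2 + 1/2) = 5; numerator = -3(-2) + 3(1) = 9; a_2 = (9)/(5) = 9/5
  n = 3: D(3) = 3(3 + 1/2) = 21/2; numerator = -3(9/5) + 3(-2) = -57/5; a_3 = (-57/5)/(21/2) = -38/35
  n = 4: D(4) = 4(4 + 1/2) = 18; numerator = -3(-38/35) + 3(9/5) = 303/35; a_4 = (303/35)/(18) = 101/210
  n = 5: D(5) = 5(5 + 1/2) = 55/2; numerator = -3(101/210) + 3(-38/35) = -47/10; a_5 = (-47/10)/(55/2) = -47/275
  n = 6: D(6) = 6(6 + 1/2) = 39; numerator = -3(-47/275) + 3(101/210) = 7529/3850; a_6 = (7529/3850)/(39) = 7529/150150

r = 2; a_0 = 1; a_1 = -2; a_2 = 9/5; a_3 = -38/35; a_4 = 101/210; a_5 = -47/275; a_6 = 7529/150150


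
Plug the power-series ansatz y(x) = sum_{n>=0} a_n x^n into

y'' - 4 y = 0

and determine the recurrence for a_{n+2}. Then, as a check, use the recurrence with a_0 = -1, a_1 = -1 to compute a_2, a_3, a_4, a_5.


Substitute y = sum_n a_n x^n into y'' + (const) y = 0.
y''(x) = sum_{n>=0} (n+2)(n+1) a_{n+2} x^n.
The ODE becomes sum_n [(n+2)(n+1) a_{n+2} - 4 a_n] x^n = 0.
Setting each coefficient to zero gives the recurrence:
  (n+2)(n+1) a_{n+2} - 4 a_n = 0,
  a_{n+2} = 4 / ((n+1)(n+2)) a_n.

Check with a_0 = -1, a_1 = -1 (apply the recurrence for n = 0, 1, 2, 3): a_0 = -1, a_1 = -1, a_2 = -2, a_3 = -2/3, a_4 = -2/3, a_5 = -2/15.

a_{n+2} = 4/((n+1)(n+2)) * a_n; check: a_0 = -1, a_1 = -1, a_2 = -2, a_3 = -2/3, a_4 = -2/3, a_5 = -2/15


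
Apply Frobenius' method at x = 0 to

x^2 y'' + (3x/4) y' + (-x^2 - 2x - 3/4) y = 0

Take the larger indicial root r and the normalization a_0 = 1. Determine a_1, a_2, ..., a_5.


Write in Frobenius form y'' + (p(x)/x) y' + (q(x)/x^2) y = 0:
  p(x) = 3/4,  q(x) = -x^2 - 2x - 3/4.
Indicial equation: r(r-1) + (3/4) r + (-3/4) = 0 -> roots r_1 = 1, r_2 = -3/4.
Take r = r_1 = 1. Let y(x) = x^r sum_{n>=0} a_n x^n with a_0 = 1.
Substitute y = x^r sum a_n x^n and match x^{r+n}. The recurrence is
  D(n) a_n - 2 a_{n-1} - 1 a_{n-2} = 0,  where D(n) = (r+n)(r+n-1) + (3/4)(r+n) + (-3/4).
  a_n = [2 a_{n-1} + 1 a_{n-2}] / D(n).
Since the indicial polynomial factors as (r - r_1)(r - r_2), D(n) = (r_1 + n - r_1)(r_1 + n - r_2) = n(n + 7/4).
Evaluating step by step (a_0 = 1):
  n = 1: D(1) = 1(1 + 7/4) = 11/4; numerator = 2(1) = 2; a_1 = (2)/(11/4) = 8/11
  n = 2: D(2) = 2(2 + 7/4) = 15/2; numerator = 2(8/11) + 1(1) = 27/11; a_2 = (27/11)/(15/2) = 18/55
  n = 3: D(3) = 3(3 + 7/4) = 57/4; numerator = 2(18/55) + 1(8/11) = 76/55; a_3 = (76/55)/(57/4) = 16/165
  n = 4: D(4) = 4(4 + 7/4) = 23; numerator = 2(16/165) + 1(18/55) = 86/165; a_4 = (86/165)/(23) = 86/3795
  n = 5: D(5) = 5(5 + 7/4) = 135/4; numerator = 2(86/3795) + 1(16/165) = 36/253; a_5 = (36/253)/(135/4) = 16/3795

r = 1; a_0 = 1; a_1 = 8/11; a_2 = 18/55; a_3 = 16/165; a_4 = 86/3795; a_5 = 16/3795


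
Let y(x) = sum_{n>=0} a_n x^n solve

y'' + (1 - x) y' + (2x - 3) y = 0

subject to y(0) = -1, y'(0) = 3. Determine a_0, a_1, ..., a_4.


Ansatz: y(x) = sum_{n>=0} a_n x^n, so y'(x) = sum_{n>=1} n a_n x^(n-1) and y''(x) = sum_{n>=2} n(n-1) a_n x^(n-2).
Substitute into P(x) y'' + Q(x) y' + R(x) y = 0 with P(x) = 1, Q(x) = 1 - x, R(x) = 2x - 3, and match powers of x.
Initial conditions: a_0 = -1, a_1 = 3.
Setting the coefficient of each power of x to zero and solving order by order (substituting the coefficients already found):
  x^0: 2 a_2 + a_1 - 3 a_0 = 0  ->  2 a_2 = -a_1 + 3 a_0 = -6  ->  a_2 = -3
  x^1: 6 a_3 + 2 a_2 - 4 a_1 + 2 a_0 = 0  ->  6 a_3 = -2 a_2 + 4 a_1 - 2 a_0 = 20  ->  a_3 = 10/3
  x^2: 12 a_4 + 3 a_3 - 5 a_2 + 2 a_1 = 0  ->  12 a_4 = -3 a_3 + 5 a_2 - 2 a_1 = -31  ->  a_4 = -31/12
Truncated series: y(x) = -1 + 3 x - 3 x^2 + (10/3) x^3 - (31/12) x^4 + O(x^5).

a_0 = -1; a_1 = 3; a_2 = -3; a_3 = 10/3; a_4 = -31/12


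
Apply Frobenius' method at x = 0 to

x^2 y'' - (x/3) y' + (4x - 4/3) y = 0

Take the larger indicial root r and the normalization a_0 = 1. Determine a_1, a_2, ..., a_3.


Write in Frobenius form y'' + (p(x)/x) y' + (q(x)/x^2) y = 0:
  p(x) = -1/3,  q(x) = 4x - 4/3.
Indicial equation: r(r-1) + (-1/3) r + (-4/3) = 0 -> roots r_1 = 2, r_2 = -2/3.
Take r = r_1 = 2. Let y(x) = x^r sum_{n>=0} a_n x^n with a_0 = 1.
Substitute y = x^r sum a_n x^n and match x^{r+n}. The recurrence is
  D(n) a_n + 4 a_{n-1} = 0,  where D(n) = (r+n)(r+n-1) + (-1/3)(r+n) + (-4/3).
  a_n = -4 / D(n) * a_{n-1}.
Since the indicial polynomial factors as (r - r_1)(r - r_2), D(n) = (r_1 + n - r_1)(r_1 + n - r_2) = n(n + 8/3).
Evaluating step by step (a_0 = 1):
  n = 1: D(1) = 1(1 + 8/3) = 11/3; numerator = -4(1) = -4; a_1 = (-4)/(11/3) = -12/11
  n = 2: D(2) = 2(2 + 8/3) = 28/3; numerator = -4(-12/11) = 48/11; a_2 = (48/11)/(28/3) = 36/77
  n = 3: D(3) = 3(3 + 8/3) = 17; numerator = -4(36/77) = -144/77; a_3 = (-144/77)/(17) = -144/1309

r = 2; a_0 = 1; a_1 = -12/11; a_2 = 36/77; a_3 = -144/1309


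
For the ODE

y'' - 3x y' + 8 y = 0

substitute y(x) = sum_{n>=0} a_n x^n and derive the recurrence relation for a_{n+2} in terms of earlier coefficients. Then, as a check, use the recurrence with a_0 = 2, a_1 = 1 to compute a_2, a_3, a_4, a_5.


Substitute y = sum_n a_n x^n.
y''(x) has coefficient (n+2)(n+1) a_{n+2} at x^n;
-3 x y'(x) has coefficient -3 n a_n at x^n (shift);
8 y(x) has coefficient 8 a_n at x^n.
Matching x^n: (n+2)(n+1) a_{n+2} + (-3n + 8) a_n = 0.
Thus a_{n+2} = (3n - 8) / ((n+1)(n+2)) * a_n.

Check with a_0 = 2, a_1 = 1 (apply the recurrence for n = 0, 1, 2, 3): a_0 = 2, a_1 = 1, a_2 = -8, a_3 = -5/6, a_4 = 4/3, a_5 = -1/24.

a_(n+2) = (3n - 8) / ((n+1)(n+2)) * a_n; check: a_0 = 2, a_1 = 1, a_2 = -8, a_3 = -5/6, a_4 = 4/3, a_5 = -1/24


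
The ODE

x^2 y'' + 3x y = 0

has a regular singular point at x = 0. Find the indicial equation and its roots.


Divide by x^2 to reach normal form y'' + P_1(x) y' + P_2(x) y = 0 with P_1(x) = 0 and P_2(x) = 3/x.
x = 0 is a singular point because the y-coefficient 3/x has a pole at x = 0.
It is a regular singular point because x P_1(x) = p(x) = 0 and x^2 P_2(x) = q(x) = 3x are polynomials, hence analytic at x = 0.
p(0) = 0,  q(0) = 0.
Indicial equation: r(r-1) + p(0) r + q(0) = 0, i.e. r^2 + (p(0) - 1) r + q(0) = 0, i.e. r^2 - 1 r = 0.
Discriminant: (-1)^2 - 4(0) = 1, so r = (1 ± 1)/2.
Solving: r_1 = 1, r_2 = 0.

indicial: r^2 - 1 r = 0; roots r_1 = 1, r_2 = 0


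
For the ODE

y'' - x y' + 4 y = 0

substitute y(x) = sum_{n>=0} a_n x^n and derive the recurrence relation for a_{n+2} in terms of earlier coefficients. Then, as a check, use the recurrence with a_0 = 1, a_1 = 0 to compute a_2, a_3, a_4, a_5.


Substitute y = sum_n a_n x^n.
y''(x) has coefficient (n+2)(n+1) a_{n+2} at x^n;
-x y'(x) has coefficient -n a_n at x^n (shift);
4 y(x) has coefficient 4 a_n at x^n.
Matching x^n: (n+2)(n+1) a_{n+2} + (-n + 4) a_n = 0.
Thus a_{n+2} = (n - 4) / ((n+1)(n+2)) * a_n.

Check with a_0 = 1, a_1 = 0 (apply the recurrence for n = 0, 1, 2, 3): a_0 = 1, a_1 = 0, a_2 = -2, a_3 = 0, a_4 = 1/3, a_5 = 0.

a_(n+2) = (n - 4) / ((n+1)(n+2)) * a_n; check: a_0 = 1, a_1 = 0, a_2 = -2, a_3 = 0, a_4 = 1/3, a_5 = 0


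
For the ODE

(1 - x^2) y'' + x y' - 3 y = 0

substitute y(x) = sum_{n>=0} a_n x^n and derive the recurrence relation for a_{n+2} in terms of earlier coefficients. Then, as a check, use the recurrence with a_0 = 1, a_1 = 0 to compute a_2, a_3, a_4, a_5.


Substitute y = sum_n a_n x^n.
(1 - 1 x^2) y'' contributes (n+2)(n+1) a_{n+2} - n(n-1) a_n at x^n.
x y'(x) contributes n a_n at x^n.
-3 y(x) contributes -3 a_n at x^n.
Matching x^n: (n+2)(n+1) a_{n+2} + (-n(n-1) + n - 3) a_n = 0.
Thus a_{n+2} = (n(n-1) - n + 3) / ((n+1)(n+2)) * a_n.

Check with a_0 = 1, a_1 = 0 (apply the recurrence for n = 0, 1, 2, 3): a_0 = 1, a_1 = 0, a_2 = 3/2, a_3 = 0, a_4 = 3/8, a_5 = 0.

a_(n+2) = (n(n-1) - n + 3) / ((n+1)(n+2)) * a_n; check: a_0 = 1, a_1 = 0, a_2 = 3/2, a_3 = 0, a_4 = 3/8, a_5 = 0


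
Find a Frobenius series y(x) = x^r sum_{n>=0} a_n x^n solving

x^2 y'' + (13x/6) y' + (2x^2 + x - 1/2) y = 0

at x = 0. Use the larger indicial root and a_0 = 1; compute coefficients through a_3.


Write in Frobenius form y'' + (p(x)/x) y' + (q(x)/x^2) y = 0:
  p(x) = 13/6,  q(x) = 2x^2 + x - 1/2.
Indicial equation: r(r-1) + (13/6) r + (-1/2) = 0 -> roots r_1 = 1/3, r_2 = -3/2.
Take r = r_1 = 1/3. Let y(x) = x^r sum_{n>=0} a_n x^n with a_0 = 1.
Substitute y = x^r sum a_n x^n and match x^{r+n}. The recurrence is
  D(n) a_n + 1 a_{n-1} + 2 a_{n-2} = 0,  where D(n) = (r+n)(r+n-1) + (13/6)(r+n) + (-1/2).
  a_n = [-1 a_{n-1} - 2 a_{n-2}] / D(n).
Since the indicial polynomial factors as (r - r_1)(r - r_2), D(n) = (r_1 + n - r_1)(r_1 + n - r_2) = n(n + 11/6).
Evaluating step by step (a_0 = 1):
  n = 1: D(1) = 1(1 + 11/6) = 17/6; numerator = -1(1) = -1; a_1 = (-1)/(17/6) = -6/17
  n = 2: D(2) = 2(2 + 11/6) = 23/3; numerator = -1(-6/17) - 2(1) = -28/17; a_2 = (-28/17)/(23/3) = -84/391
  n = 3: D(3) = 3(3 + 11/6) = 29/2; numerator = -1(-84/391) - 2(-6/17) = 360/391; a_3 = (360/391)/(29/2) = 720/11339

r = 1/3; a_0 = 1; a_1 = -6/17; a_2 = -84/391; a_3 = 720/11339


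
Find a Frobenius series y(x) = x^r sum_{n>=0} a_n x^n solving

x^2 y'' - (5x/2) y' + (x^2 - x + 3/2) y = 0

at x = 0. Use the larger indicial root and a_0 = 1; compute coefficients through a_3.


Write in Frobenius form y'' + (p(x)/x) y' + (q(x)/x^2) y = 0:
  p(x) = -5/2,  q(x) = x^2 - x + 3/2.
Indicial equation: r(r-1) + (-5/2) r + (3/2) = 0 -> roots r_1 = 3, r_2 = 1/2.
Take r = r_1 = 3. Let y(x) = x^r sum_{n>=0} a_n x^n with a_0 = 1.
Substitute y = x^r sum a_n x^n and match x^{r+n}. The recurrence is
  D(n) a_n - 1 a_{n-1} + 1 a_{n-2} = 0,  where D(n) = (r+n)(r+n-1) + (-5/2)(r+n) + (3/2).
  a_n = [1 a_{n-1} - 1 a_{n-2}] / D(n).
Since the indicial polynomial factors as (r - r_1)(r - r_2), D(n) = (r_1 + n - r_1)(r_1 + n - r_2) = n(n + 5/2).
Evaluating step by step (a_0 = 1):
  n = 1: D(1) = 1(1 + 5/2) = 7/2; numerator = 1(1) = 1; a_1 = (1)/(7/2) = 2/7
  n = 2: D(2) = 2(2 + 5/2) = 9; numerator = 1(2/7) - 1(1) = -5/7; a_2 = (-5/7)/(9) = -5/63
  n = 3: D(3) = 3(3 + 5/2) = 33/2; numerator = 1(-5/63) - 1(2/7) = -23/63; a_3 = (-23/63)/(33/2) = -46/2079

r = 3; a_0 = 1; a_1 = 2/7; a_2 = -5/63; a_3 = -46/2079


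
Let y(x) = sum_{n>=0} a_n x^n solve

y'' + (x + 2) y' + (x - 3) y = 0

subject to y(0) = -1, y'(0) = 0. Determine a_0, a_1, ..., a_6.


Ansatz: y(x) = sum_{n>=0} a_n x^n, so y'(x) = sum_{n>=1} n a_n x^(n-1) and y''(x) = sum_{n>=2} n(n-1) a_n x^(n-2).
Substitute into P(x) y'' + Q(x) y' + R(x) y = 0 with P(x) = 1, Q(x) = x + 2, R(x) = x - 3, and match powers of x.
Initial conditions: a_0 = -1, a_1 = 0.
Setting the coefficient of each power of x to zero and solving order by order (substituting the coefficients already found):
  x^0: 2 a_2 + 2 a_1 - 3 a_0 = 0  ->  2 a_2 = -2 a_1 + 3 a_0 = -3  ->  a_2 = -3/2
  x^1: 6 a_3 + 4 a_2 - 2 a_1 + a_0 = 0  ->  6 a_3 = -4 a_2 + 2 a_1 - a_0 = 7  ->  a_3 = 7/6
  x^2: 12 a_4 + 6 a_3 - a_2 + a_1 = 0  ->  12 a_4 = -6 a_3 + a_2 - a_1 = -17/2  ->  a_4 = -17/24
  x^3: 20 a_5 + 8 a_4 + a_2 = 0  ->  20 a_5 = -8 a_4 - a_2 = 43/6  ->  a_5 = 43/120
  x^4: 30 a_6 + 10 a_5 + a_4 + a_3 = 0  ->  30 a_6 = -10 a_5 - a_4 - a_3 = -97/24  ->  a_6 = -97/720
Truncated series: y(x) = -1 - (3/2) x^2 + (7/6) x^3 - (17/24) x^4 + (43/120) x^5 - (97/720) x^6 + O(x^7).

a_0 = -1; a_1 = 0; a_2 = -3/2; a_3 = 7/6; a_4 = -17/24; a_5 = 43/120; a_6 = -97/720


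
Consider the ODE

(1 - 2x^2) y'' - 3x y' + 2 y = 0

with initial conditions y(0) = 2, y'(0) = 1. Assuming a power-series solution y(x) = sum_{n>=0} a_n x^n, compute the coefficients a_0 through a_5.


Ansatz: y(x) = sum_{n>=0} a_n x^n, so y'(x) = sum_{n>=1} n a_n x^(n-1) and y''(x) = sum_{n>=2} n(n-1) a_n x^(n-2).
Substitute into P(x) y'' + Q(x) y' + R(x) y = 0 with P(x) = 1 - 2x^2, Q(x) = -3x, R(x) = 2, and match powers of x.
Initial conditions: a_0 = 2, a_1 = 1.
Setting the coefficient of each power of x to zero and solving order by order (substituting the coefficients already found):
  x^0: 2 a_2 + 2 a_0 = 0  ->  2 a_2 = -2 a_0 = -4  ->  a_2 = -2
  x^1: 6 a_3 - a_1 = 0  ->  6 a_3 = a_1 = 1  ->  a_3 = 1/6
  x^2: 12 a_4 - 8 a_2 = 0  ->  12 a_4 = 8 a_2 = -16  ->  a_4 = -4/3
  x^3: 20 a_5 - 19 a_3 = 0  ->  20 a_5 = 19 a_3 = 19/6  ->  a_5 = 19/120
Truncated series: y(x) = 2 + x - 2 x^2 + (1/6) x^3 - (4/3) x^4 + (19/120) x^5 + O(x^6).

a_0 = 2; a_1 = 1; a_2 = -2; a_3 = 1/6; a_4 = -4/3; a_5 = 19/120


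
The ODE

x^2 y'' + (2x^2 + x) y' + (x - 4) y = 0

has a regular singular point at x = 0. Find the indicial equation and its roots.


Divide by x^2 to reach normal form y'' + P_1(x) y' + P_2(x) y = 0 with P_1(x) = 2 + 1/x and P_2(x) = 1/x - 4/x^2.
x = 0 is a singular point because the y'-coefficient 2 + 1/x has a pole at x = 0 and the y-coefficient 1/x - 4/x^2 has a pole at x = 0.
It is a regular singular point because x P_1(x) = p(x) = 2x + 1 and x^2 P_2(x) = q(x) = x - 4 are polynomials, hence analytic at x = 0.
p(0) = 1,  q(0) = -4.
Indicial equation: r(r-1) + p(0) r + q(0) = 0, i.e. r^2 + (p(0) - 1) r + q(0) = 0, i.e. r^2 - 4 = 0.
Discriminant: (0)^2 - 4(-4) = 16, so r = (0 ± 4)/2.
Solving: r_1 = 2, r_2 = -2.

indicial: r^2 - 4 = 0; roots r_1 = 2, r_2 = -2


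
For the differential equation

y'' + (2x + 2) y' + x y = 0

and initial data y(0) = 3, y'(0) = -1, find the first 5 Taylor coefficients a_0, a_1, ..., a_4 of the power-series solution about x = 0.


Ansatz: y(x) = sum_{n>=0} a_n x^n, so y'(x) = sum_{n>=1} n a_n x^(n-1) and y''(x) = sum_{n>=2} n(n-1) a_n x^(n-2).
Substitute into P(x) y'' + Q(x) y' + R(x) y = 0 with P(x) = 1, Q(x) = 2x + 2, R(x) = x, and match powers of x.
Initial conditions: a_0 = 3, a_1 = -1.
Setting the coefficient of each power of x to zero and solving order by order (substituting the coefficients already found):
  x^0: 2 a_2 + 2 a_1 = 0  ->  2 a_2 = -2 a_1 = 2  ->  a_2 = 1
  x^1: 6 a_3 + 4 a_2 + 2 a_1 + a_0 = 0  ->  6 a_3 = -4 a_2 - 2 a_1 - a_0 = -5  ->  a_3 = -5/6
  x^2: 12 a_4 + 6 a_3 + 4 a_2 + a_1 = 0  ->  12 a_4 = -6 a_3 - 4 a_2 - a_1 = 2  ->  a_4 = 1/6
Truncated series: y(x) = 3 - x + x^2 - (5/6) x^3 + (1/6) x^4 + O(x^5).

a_0 = 3; a_1 = -1; a_2 = 1; a_3 = -5/6; a_4 = 1/6


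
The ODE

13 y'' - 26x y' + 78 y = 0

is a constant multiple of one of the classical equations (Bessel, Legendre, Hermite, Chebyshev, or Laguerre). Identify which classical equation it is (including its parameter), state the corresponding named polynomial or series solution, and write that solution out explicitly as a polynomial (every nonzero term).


All three coefficients share the factor 13; dividing through by 13 gives  y'' - 2x y' + 6 y = 0.
This matches the Hermite equation y'' - 2x y' + 2n y = 0 with 2n = 6, so n = 3; the polynomial solution is H_3(x).
With y = sum_k a_k x^k, matching x^k gives (k+2)(k+1) a_{k+2} = 2(k - n) a_k = 2(k - 3) a_k. The right side vanishes at k = 3, so the series with the parity of 3 terminates at degree 3.
Standard normalization: leading coefficient of H_n is 2^n, so a_3 = 2^3 = 8. Work downward with a_k = (k+1)(k+2) a_{k+2} / (2(k - n)):
  a_1 = (2)(3)(8) / (2(1 - 3)) = 48/(-4) = -12
Hence H_3(x) = 8 x^3 - 12 x.

H_3(x); series = 8 x^3 - 12 x


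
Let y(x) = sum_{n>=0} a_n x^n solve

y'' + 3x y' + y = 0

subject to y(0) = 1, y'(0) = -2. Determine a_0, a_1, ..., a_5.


Ansatz: y(x) = sum_{n>=0} a_n x^n, so y'(x) = sum_{n>=1} n a_n x^(n-1) and y''(x) = sum_{n>=2} n(n-1) a_n x^(n-2).
Substitute into P(x) y'' + Q(x) y' + R(x) y = 0 with P(x) = 1, Q(x) = 3x, R(x) = 1, and match powers of x.
Initial conditions: a_0 = 1, a_1 = -2.
Setting the coefficient of each power of x to zero and solving order by order (substituting the coefficients already found):
  x^0: 2 a_2 + a_0 = 0  ->  2 a_2 = -a_0 = -1  ->  a_2 = -1/2
  x^1: 6 a_3 + 4 a_1 = 0  ->  6 a_3 = -4 a_1 = 8  ->  a_3 = 4/3
  x^2: 12 a_4 + 7 a_2 = 0  ->  12 a_4 = -7 a_2 = 7/2  ->  a_4 = 7/24
  x^3: 20 a_5 + 10 a_3 = 0  ->  20 a_5 = -10 a_3 = -40/3  ->  a_5 = -2/3
Truncated series: y(x) = 1 - 2 x - (1/2) x^2 + (4/3) x^3 + (7/24) x^4 - (2/3) x^5 + O(x^6).

a_0 = 1; a_1 = -2; a_2 = -1/2; a_3 = 4/3; a_4 = 7/24; a_5 = -2/3
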